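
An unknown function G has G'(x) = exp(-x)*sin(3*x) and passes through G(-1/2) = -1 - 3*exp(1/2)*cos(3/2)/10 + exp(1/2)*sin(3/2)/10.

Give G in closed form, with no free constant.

Check a candidate G(x) by differentiating: d/dx[G] must match the given G'(x).
A general antiderivative is -exp(-x)*sin(3*x)/10 - 3*exp(-x)*cos(3*x)/10 + C.
The condition gives C = -1 - 3*exp(1/2)*cos(3/2)/10 + exp(1/2)*sin(3/2)/10 - (-3*exp(1/2)*cos(3/2)/10 + exp(1/2)*sin(3/2)/10) = -1.
So G(x) = (-10*exp(x) - sin(3*x) - 3*cos(3*x))*exp(-x)/10.
Check: d/dx[(-10*exp(x) - sin(3*x) - 3*cos(3*x))*exp(-x)/10] = exp(-x)*sin(3*x) = G'(x).

G(x) = (-10*exp(x) - sin(3*x) - 3*cos(3*x))*exp(-x)/10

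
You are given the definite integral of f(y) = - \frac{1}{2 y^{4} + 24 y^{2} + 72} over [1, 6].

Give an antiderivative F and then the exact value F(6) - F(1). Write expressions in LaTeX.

Antiderivative: F(y) = - \frac{y}{24 y^{2} + 144} - \frac{\sqrt{6} \operatorname{atan}{\left(\frac{\sqrt{6} y}{6} \right)}}{144}; value = - \frac{\sqrt{6} \operatorname{atan}{\left(\sqrt{6} \right)}}{144} + \frac{\sqrt{6} \operatorname{atan}{\left(\frac{\sqrt{6}}{6} \right)}}{144}

Recover f(y) by differentiating a candidate F(y); any mismatch rules it out.
F(y) = - \frac{y}{24 y^{2} + 144} - \frac{\sqrt{6} \operatorname{atan}{\left(\frac{\sqrt{6} y}{6} \right)}}{144} is an antiderivative of f.
Check: d/dy[- \frac{y}{24 y^{2} + 144} - \frac{\sqrt{6} \operatorname{atan}{\left(\frac{\sqrt{6} y}{6} \right)}}{144}] = - \frac{1}{2 y^{4} + 24 y^{2} + 72} = f(y).
F(6) = - \frac{\sqrt{6} \operatorname{atan}{\left(\sqrt{6} \right)}}{144} - \frac{1}{168}; F(1) = - \frac{\sqrt{6} \operatorname{atan}{\left(\frac{\sqrt{6}}{6} \right)}}{144} - \frac{1}{168}.
Integral = F(6) - F(1) = - \frac{\sqrt{6} \operatorname{atan}{\left(\sqrt{6} \right)}}{144} + \frac{\sqrt{6} \operatorname{atan}{\left(\frac{\sqrt{6}}{6} \right)}}{144}.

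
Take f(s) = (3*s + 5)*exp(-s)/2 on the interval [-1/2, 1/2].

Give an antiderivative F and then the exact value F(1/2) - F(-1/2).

Recognize the product-rule pattern: f = u'v + uv' with u = -3*s/2 - 4, v = exp(-s), so integration by parts undoes it.
F(s) = -(3*s + 8)*exp(-s)/2 is an antiderivative of f.
Check: d/ds[-(3*s + 8)*exp(-s)/2] = (3*s + 5)*exp(-s)/2 = f(s).
F(1/2) = -19*exp(-1/2)/4; F(-1/2) = -13*exp(1/2)/4.
Integral = F(1/2) - F(-1/2) = -19*exp(-1/2)/4 + 13*exp(1/2)/4.

Antiderivative: F(s) = -(3*s + 8)*exp(-s)/2; value = -19*exp(-1/2)/4 + 13*exp(1/2)/4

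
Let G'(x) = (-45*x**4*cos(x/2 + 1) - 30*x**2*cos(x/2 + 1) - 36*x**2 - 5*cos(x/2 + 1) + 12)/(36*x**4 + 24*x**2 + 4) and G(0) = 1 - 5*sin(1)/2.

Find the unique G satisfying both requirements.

G(x) = (-15*x**2*sin(x/2 + 1) + 6*x**2 + 6*x - 5*sin(x/2 + 1) + 2)/(6*x**2 + 2)

Recover the given G'(x) by differentiating a candidate G(x); any mismatch rules it out.
A general antiderivative is 3*x/(3*x**2 + 1) - 5*sin(x/2 + 1)/2 + C.
The condition gives C = 1 - 5*sin(1)/2 - (-5*sin(1)/2) = 1.
So G(x) = (-15*x**2*sin(x/2 + 1) + 6*x**2 + 6*x - 5*sin(x/2 + 1) + 2)/(6*x**2 + 2).
Check: d/dx[(-15*x**2*sin(x/2 + 1) + 6*x**2 + 6*x - 5*sin(x/2 + 1) + 2)/(6*x**2 + 2)] = (-45*x**4*cos(x/2 + 1) - 30*x**2*cos(x/2 + 1) - 36*x**2 - 5*cos(x/2 + 1) + 12)/(36*x**4 + 24*x**2 + 4) = G'(x).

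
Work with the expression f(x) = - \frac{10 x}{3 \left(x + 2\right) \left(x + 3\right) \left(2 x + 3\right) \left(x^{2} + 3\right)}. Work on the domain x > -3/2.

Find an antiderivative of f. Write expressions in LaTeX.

An antiderivative is F(x) = \frac{40 \log{\left(x + \frac{3}{2} \right)}}{63} - \frac{20 \log{\left(x + 2 \right)}}{21} + \frac{5 \log{\left(x + 3 \right)}}{18} + \frac{5 \log{\left(x^{2} + 3 \right)}}{252} - \frac{5 \sqrt{3} \operatorname{atan}{\left(\frac{\sqrt{3} x}{3} \right)}}{126}.

The denominator factors as 3 \left(x + 2\right) \left(x + 3\right) \left(2 x + 3\right) \left(x^{2} + 3\right); partial fractions split f into directly integrable pieces: \frac{5 \left(x - 3\right)}{126 \left(x^{2} + 3\right)} + \frac{80}{63 \left(2 x + 3\right)} + \frac{5}{18 \left(x + 3\right)} - \frac{20}{21 \left(x + 2\right)}.
Check: d/dx[\frac{40 \log{\left(x + \frac{3}{2} \right)}}{63} - \frac{20 \log{\left(x + 2 \right)}}{21} + \frac{5 \log{\left(x + 3 \right)}}{18} + \frac{5 \log{\left(x^{2} + 3 \right)}}{252} - \frac{5 \sqrt{3} \operatorname{atan}{\left(\frac{\sqrt{3} x}{3} \right)}}{126}] = - \frac{10 x}{6 x^{5} + 39 x^{4} + 99 x^{3} + 171 x^{2} + 243 x + 162}, which equals f(x).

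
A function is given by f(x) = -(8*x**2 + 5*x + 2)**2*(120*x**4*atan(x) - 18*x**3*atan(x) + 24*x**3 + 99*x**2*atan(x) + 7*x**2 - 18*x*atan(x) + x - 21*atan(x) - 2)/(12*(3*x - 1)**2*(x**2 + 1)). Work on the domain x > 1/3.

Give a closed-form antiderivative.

For F(x) to be correct the identity F'(x) - f(x) = 0 must hold.
Check: d/dx[-2*(4*x**2 + 5*x/2 + 1)**3*atan(x)/(3*(3*x - 1))] = (-7680*x**8*atan(x) - 8448*x**7*atan(x) - 1536*x**7 - 11736*x**6*atan(x) - 2368*x**6 - 8142*x**5*atan(x) - 1992*x**5 - 2979*x**4*atan(x) - 831*x**4 + 798*x**3*atan(x) - 133*x**3 + 1161*x**2*atan(x) + 66*x**2 + 492*x*atan(x) + 36*x + 84*atan(x) + 8)/(108*x**4 - 72*x**3 + 120*x**2 - 72*x + 12), which equals f(x).

An antiderivative is F(x) = -2*(4*x**2 + 5*x/2 + 1)**3*atan(x)/(3*(3*x - 1)).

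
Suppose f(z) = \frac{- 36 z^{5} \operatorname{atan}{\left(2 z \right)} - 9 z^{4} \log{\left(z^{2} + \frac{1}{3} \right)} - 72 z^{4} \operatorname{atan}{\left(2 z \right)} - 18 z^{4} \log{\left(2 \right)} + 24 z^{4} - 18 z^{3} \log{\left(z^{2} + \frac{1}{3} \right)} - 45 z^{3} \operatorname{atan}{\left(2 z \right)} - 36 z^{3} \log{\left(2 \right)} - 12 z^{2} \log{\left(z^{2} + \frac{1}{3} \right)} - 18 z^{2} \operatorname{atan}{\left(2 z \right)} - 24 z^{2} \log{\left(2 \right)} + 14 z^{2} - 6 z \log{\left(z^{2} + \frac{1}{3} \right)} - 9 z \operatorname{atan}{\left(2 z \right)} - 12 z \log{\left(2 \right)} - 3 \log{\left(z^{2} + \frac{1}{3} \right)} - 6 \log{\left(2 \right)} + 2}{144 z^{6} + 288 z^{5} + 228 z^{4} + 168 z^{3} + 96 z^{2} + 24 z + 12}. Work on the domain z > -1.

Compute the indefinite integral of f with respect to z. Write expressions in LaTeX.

F(z) = - \frac{\log{\left(4 z^{2} + \frac{4}{3} \right)} \operatorname{atan}{\left(2 z \right)}}{8} - \frac{1}{2 \left(3 z + 3\right)} + C

Any candidate F(z) must reproduce f(z) exactly when differentiated.
Check: d/dz[- \frac{\log{\left(4 z^{2} + \frac{4}{3} \right)} \operatorname{atan}{\left(2 z \right)}}{8} - \frac{1}{2 \left(3 z + 3\right)}] = \frac{- 36 z^{5} \operatorname{atan}{\left(2 z \right)} - 9 z^{4} \log{\left(z^{2} + \frac{1}{3} \right)} - 72 z^{4} \operatorname{atan}{\left(2 z \right)} - 18 z^{4} \log{\left(2 \right)} + 24 z^{4} - 18 z^{3} \log{\left(z^{2} + \frac{1}{3} \right)} - 45 z^{3} \operatorname{atan}{\left(2 z \right)} - 36 z^{3} \log{\left(2 \right)} - 12 z^{2} \log{\left(z^{2} + \frac{1}{3} \right)} - 18 z^{2} \operatorname{atan}{\left(2 z \right)} - 24 z^{2} \log{\left(2 \right)} + 14 z^{2} - 6 z \log{\left(z^{2} + \frac{1}{3} \right)} - 9 z \operatorname{atan}{\left(2 z \right)} - 12 z \log{\left(2 \right)} - 3 \log{\left(z^{2} + \frac{1}{3} \right)} - 6 \log{\left(2 \right)} + 2}{144 z^{6} + 288 z^{5} + 228 z^{4} + 168 z^{3} + 96 z^{2} + 24 z + 12} = f(z).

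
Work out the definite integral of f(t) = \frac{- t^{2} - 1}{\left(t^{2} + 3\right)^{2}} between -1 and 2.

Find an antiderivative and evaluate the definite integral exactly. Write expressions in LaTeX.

Antiderivative: F(t) = \frac{- 2 \sqrt{3} t^{2} \operatorname{atan}{\left(\frac{\sqrt{3} t}{3} \right)} + 3 t - 6 \sqrt{3} \operatorname{atan}{\left(\frac{\sqrt{3} t}{3} \right)}}{9 t^{2} + 27}; value = - \frac{2 \sqrt{3} \operatorname{atan}{\left(\frac{2 \sqrt{3}}{3} \right)}}{9} - \frac{\sqrt{3} \pi}{27} + \frac{5}{28}

An antiderivative F(t) passes only if d/dt[F] lands on f(t) exactly.
F(t) = \frac{- 2 \sqrt{3} t^{2} \operatorname{atan}{\left(\frac{\sqrt{3} t}{3} \right)} + 3 t - 6 \sqrt{3} \operatorname{atan}{\left(\frac{\sqrt{3} t}{3} \right)}}{9 t^{2} + 27} is an antiderivative of f.
Check: d/dt[\frac{- 2 \sqrt{3} t^{2} \operatorname{atan}{\left(\frac{\sqrt{3} t}{3} \right)} + 3 t - 6 \sqrt{3} \operatorname{atan}{\left(\frac{\sqrt{3} t}{3} \right)}}{9 t^{2} + 27}] = \frac{- t^{2} - 1}{t^{4} + 6 t^{2} + 9}, which equals f(t).
F(2) = - \frac{2 \sqrt{3} \operatorname{atan}{\left(\frac{2 \sqrt{3}}{3} \right)}}{9} + \frac{2}{21}; F(-1) = - \frac{1}{12} + \frac{\sqrt{3} \pi}{27}.
Integral = F(2) - F(-1) = - \frac{2 \sqrt{3} \operatorname{atan}{\left(\frac{2 \sqrt{3}}{3} \right)}}{9} - \frac{\sqrt{3} \pi}{27} + \frac{5}{28}.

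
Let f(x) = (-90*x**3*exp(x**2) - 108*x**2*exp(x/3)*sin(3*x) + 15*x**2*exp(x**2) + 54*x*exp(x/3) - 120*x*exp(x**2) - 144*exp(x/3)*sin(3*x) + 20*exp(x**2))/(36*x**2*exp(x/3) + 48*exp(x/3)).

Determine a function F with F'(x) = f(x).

A candidate is checked by its d/dx: the result must match f(x).
Check: d/dx[3*log(x**2 + 4/3)/4 + cos(3*x) - 5*exp(-x/3)*exp(x**2)/4] = (-90*x**3*exp(x**2) - 108*x**2*exp(x/3)*sin(3*x) + 15*x**2*exp(x**2) + 54*x*exp(x/3) - 120*x*exp(x**2) - 144*exp(x/3)*sin(3*x) + 20*exp(x**2))/(36*x**2*exp(x/3) + 48*exp(x/3)) = f(x).

An antiderivative is F(x) = 3*log(x**2 + 4/3)/4 + cos(3*x) - 5*exp(-x/3)*exp(x**2)/4.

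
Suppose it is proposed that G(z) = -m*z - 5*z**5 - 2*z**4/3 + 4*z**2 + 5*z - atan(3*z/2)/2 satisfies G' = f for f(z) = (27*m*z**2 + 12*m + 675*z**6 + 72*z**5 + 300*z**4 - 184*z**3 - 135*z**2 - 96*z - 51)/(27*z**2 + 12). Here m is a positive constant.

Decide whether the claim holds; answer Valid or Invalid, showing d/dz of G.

Invalid: d/dz[G] - f = (-54*m*z**2 - 24*m - 1350*z**6 - 144*z**5 - 600*z**4 + 368*z**3 + 270*z**2 + 192*z + 102)/(27*z**2 + 12), which is not 0.

d/dz[G] = (-27*m*z**2 - 12*m - 675*z**6 - 72*z**5 - 300*z**4 + 184*z**3 + 135*z**2 + 96*z + 51)/(27*z**2 + 12)
d/dz[G] - f(z) = (-54*m*z**2 - 24*m - 1350*z**6 - 144*z**5 - 600*z**4 + 368*z**3 + 270*z**2 + 192*z + 102)/(27*z**2 + 12) != 0.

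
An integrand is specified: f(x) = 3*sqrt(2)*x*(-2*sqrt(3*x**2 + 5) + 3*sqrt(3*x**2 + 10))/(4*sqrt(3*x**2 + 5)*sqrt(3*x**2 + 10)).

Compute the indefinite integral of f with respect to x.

F(x) = sqrt(2)*(3*sqrt(3*x**2 + 5) - 2*sqrt(3*x**2 + 10))/4 + C

Whatever form F(x) takes, F'(x) = f(x) is non-negotiable.
Check: d/dx[sqrt(2)*(3*sqrt(3*x**2 + 5) - 2*sqrt(3*x**2 + 10))/4] = (-6*sqrt(2)*x*sqrt(3*x**2 + 5) + 9*sqrt(2)*x*sqrt(3*x**2 + 10))/(4*sqrt(3*x**2 + 5)*sqrt(3*x**2 + 10)), which equals f(x).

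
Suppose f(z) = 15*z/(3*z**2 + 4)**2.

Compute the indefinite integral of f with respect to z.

F(z) = -5/(2*(3*z**2 + 4)) + C

f matches the chain-rule pattern g'(h)*h' with inner function h(z) = 3*z**2/2 + 2; substituting u = h(z) collapses the integral.
Check: d/dz[-5/(2*(3*z**2 + 4))] = 15*z/(9*z**4 + 24*z**2 + 16), which equals f(z).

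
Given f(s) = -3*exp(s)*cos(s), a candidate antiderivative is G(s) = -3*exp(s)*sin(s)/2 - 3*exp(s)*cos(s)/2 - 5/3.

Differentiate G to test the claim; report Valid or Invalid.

Valid. The derivative of G reproduces f.

d/ds[G] = -3*exp(s)*cos(s)
This equals f(s) exactly, so the claim holds.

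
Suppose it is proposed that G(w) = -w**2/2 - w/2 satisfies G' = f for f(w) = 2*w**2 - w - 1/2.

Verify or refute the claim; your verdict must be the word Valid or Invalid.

d/dw[G] = -w - 1/2
d/dw[G] - f(w) = -2*w**2 != 0.

Invalid: d/dw[G] - f = -2*w**2, which is not 0.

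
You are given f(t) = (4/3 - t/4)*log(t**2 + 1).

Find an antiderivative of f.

An antiderivative is F(t) = -t**2*log(t**2 + 1)/8 + t**2/8 + 4*t*log(t**2 + 1)/3 - 8*t/3 - log(t**2 + 1)/8 + 8*atan(t)/3.

Recover f(t) by differentiating a candidate F(t); any mismatch rules it out.
Check: d/dt[-t**2*log(t**2 + 1)/8 + t**2/8 + 4*t*log(t**2 + 1)/3 - 8*t/3 - log(t**2 + 1)/8 + 8*atan(t)/3] = -t*log(t**2 + 1)/4 + 4*log(t**2 + 1)/3, which equals f(t).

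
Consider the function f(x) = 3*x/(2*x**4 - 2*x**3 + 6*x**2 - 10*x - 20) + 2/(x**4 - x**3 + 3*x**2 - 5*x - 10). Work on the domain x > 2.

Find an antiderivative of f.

The denominator factors as 2*(x - 2)*(x + 1)*(x**2 + 5); partial fractions split f into directly integrable pieces: -(17*x + 43)/(108*(x**2 + 5)) - 1/(36*(x + 1)) + 5/(27*(x - 2)).
Check: d/dx[-(-200*log(x - 2) + 30*log(x + 1) + 85*log(x**2 + 5) + 86*sqrt(5)*atan(sqrt(5)*x/5))/1080] = (3*x + 4)/(2*x**4 - 2*x**3 + 6*x**2 - 10*x - 20), which equals f(x).

An antiderivative is F(x) = -(-200*log(x - 2) + 30*log(x + 1) + 85*log(x**2 + 5) + 86*sqrt(5)*atan(sqrt(5)*x/5))/1080.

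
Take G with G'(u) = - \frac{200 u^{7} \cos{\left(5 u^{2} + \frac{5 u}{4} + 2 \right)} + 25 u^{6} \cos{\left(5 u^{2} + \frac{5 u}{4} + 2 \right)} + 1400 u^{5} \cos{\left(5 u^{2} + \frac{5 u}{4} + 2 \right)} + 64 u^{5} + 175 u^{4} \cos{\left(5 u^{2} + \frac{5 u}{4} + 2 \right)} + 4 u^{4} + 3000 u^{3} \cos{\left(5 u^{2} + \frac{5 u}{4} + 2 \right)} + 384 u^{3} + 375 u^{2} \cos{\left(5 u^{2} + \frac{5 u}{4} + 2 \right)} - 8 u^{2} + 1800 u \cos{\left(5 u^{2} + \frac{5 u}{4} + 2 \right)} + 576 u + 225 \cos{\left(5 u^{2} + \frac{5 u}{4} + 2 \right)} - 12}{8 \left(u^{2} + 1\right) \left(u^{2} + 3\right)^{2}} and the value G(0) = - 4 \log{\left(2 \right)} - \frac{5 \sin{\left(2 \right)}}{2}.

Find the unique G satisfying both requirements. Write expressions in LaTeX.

G(u) = \frac{u - 8 \left(u^{2} + 3\right) \log{\left(2 u^{2} + 2 \right)} - 5 \left(u^{2} + 3\right) \sin{\left(5 u^{2} + \frac{5 u}{4} + 2 \right)}}{2 \left(u^{2} + 3\right)}

A candidate passes only if d/du[G] lands on the given G'(u) exactly.
A general antiderivative is \frac{u}{2 \left(u^{2} + 3\right)} - 4 \log{\left(2 u^{2} + 2 \right)} - \frac{5 \sin{\left(5 u^{2} + \frac{5 u}{4} + 2 \right)}}{2} + C.
The condition gives C = - 4 \log{\left(2 \right)} - \frac{5 \sin{\left(2 \right)}}{2} - (- 4 \log{\left(2 \right)} - \frac{5 \sin{\left(2 \right)}}{2}) = 0.
So G(u) = \frac{u - 8 \left(u^{2} + 3\right) \log{\left(2 u^{2} + 2 \right)} - 5 \left(u^{2} + 3\right) \sin{\left(5 u^{2} + \frac{5 u}{4} + 2 \right)}}{2 \left(u^{2} + 3\right)}.
Check: d/du[\frac{u - 8 \left(u^{2} + 3\right) \log{\left(2 u^{2} + 2 \right)} - 5 \left(u^{2} + 3\right) \sin{\left(5 u^{2} + \frac{5 u}{4} + 2 \right)}}{2 \left(u^{2} + 3\right)}] = \frac{- 200 u^{7} \cos{\left(5 u^{2} + \frac{5 u}{4} + 2 \right)} - 25 u^{6} \cos{\left(5 u^{2} + \frac{5 u}{4} + 2 \right)} - 1400 u^{5} \cos{\left(5 u^{2} + \frac{5 u}{4} + 2 \right)} - 64 u^{5} - 175 u^{4} \cos{\left(5 u^{2} + \frac{5 u}{4} + 2 \right)} - 4 u^{4} - 3000 u^{3} \cos{\left(5 u^{2} + \frac{5 u}{4} + 2 \right)} - 384 u^{3} - 375 u^{2} \cos{\left(5 u^{2} + \frac{5 u}{4} + 2 \right)} + 8 u^{2} - 1800 u \cos{\left(5 u^{2} + \frac{5 u}{4} + 2 \right)} - 576 u - 225 \cos{\left(5 u^{2} + \frac{5 u}{4} + 2 \right)} + 12}{8 u^{6} + 56 u^{4} + 120 u^{2} + 72}, which equals G'(u).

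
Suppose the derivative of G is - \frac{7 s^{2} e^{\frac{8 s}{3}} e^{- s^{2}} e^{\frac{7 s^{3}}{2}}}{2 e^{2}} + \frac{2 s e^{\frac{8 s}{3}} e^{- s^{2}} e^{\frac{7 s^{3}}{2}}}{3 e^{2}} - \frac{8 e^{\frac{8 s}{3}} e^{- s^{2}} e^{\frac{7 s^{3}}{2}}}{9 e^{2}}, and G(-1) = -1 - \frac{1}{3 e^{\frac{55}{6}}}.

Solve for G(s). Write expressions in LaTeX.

G(s) = - \frac{\frac{e^{\frac{8 s}{3}} e^{- s^{2}} e^{\frac{7 s^{3}}{2}}}{e^{2}} + 3}{3}

Recognize the product-rule pattern: G'(s) = u'v + uv' with u = - \frac{e^{4 s^{3} + \frac{4 s}{3} - 2}}{3}, v = e^{- \frac{s^{3}}{2} - s^{2} + \frac{4 s}{3}}, so integration by parts undoes it.
A general antiderivative is - \frac{e^{- \frac{s^{3}}{2} - s^{2} + \frac{4 s}{3}} e^{4 s^{3} + \frac{4 s}{3} - 2}}{3} + C.
The condition gives C = -1 - \frac{1}{3 e^{\frac{55}{6}}} - (- \frac{1}{3 e^{\frac{55}{6}}}) = -1.
So G(s) = - \frac{\frac{e^{\frac{8 s}{3}} e^{- s^{2}} e^{\frac{7 s^{3}}{2}}}{e^{2}} + 3}{3}.
Check: d/ds[- \frac{\frac{e^{\frac{8 s}{3}} e^{- s^{2}} e^{\frac{7 s^{3}}{2}}}{e^{2}} + 3}{3}] = \frac{\left(- 63 s^{2} e^{\frac{8 s}{3}} e^{\frac{7 s^{3}}{2}} + 12 s e^{\frac{8 s}{3}} e^{\frac{7 s^{3}}{2}} - 16 e^{\frac{8 s}{3}} e^{\frac{7 s^{3}}{2}}\right) e^{- s^{2}}}{18 e^{2}}, which equals G'(s).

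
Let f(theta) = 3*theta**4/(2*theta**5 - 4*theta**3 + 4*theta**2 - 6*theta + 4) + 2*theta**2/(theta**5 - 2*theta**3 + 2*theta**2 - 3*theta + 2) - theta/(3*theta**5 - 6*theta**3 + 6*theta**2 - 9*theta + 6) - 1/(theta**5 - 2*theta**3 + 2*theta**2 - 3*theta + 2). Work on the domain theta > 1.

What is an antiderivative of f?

An antiderivative is F(theta) = 61*log(theta - 1)/54 + 19*log(theta + 2)/27 - log(theta**2 + 1)/6 - atan(theta)/12 - 13/(36*theta - 36).

Factor the denominator (6*(theta - 1)**2*(theta + 2)*(theta**2 + 1)) and decompose: f = -(4*theta + 1)/(12*(theta**2 + 1)) + 19/(27*(theta + 2)) + 61/(54*(theta - 1)) + 13/(36*(theta - 1)**2); each piece integrates to a log, atan, or power term.
Check: d/dtheta[61*log(theta - 1)/54 + 19*log(theta + 2)/27 - log(theta**2 + 1)/6 - atan(theta)/12 - 13/(36*theta - 36)] = (9*theta**4 + 12*theta**2 - 2*theta - 6)/(6*theta**5 - 12*theta**3 + 12*theta**2 - 18*theta + 12), which equals f(theta).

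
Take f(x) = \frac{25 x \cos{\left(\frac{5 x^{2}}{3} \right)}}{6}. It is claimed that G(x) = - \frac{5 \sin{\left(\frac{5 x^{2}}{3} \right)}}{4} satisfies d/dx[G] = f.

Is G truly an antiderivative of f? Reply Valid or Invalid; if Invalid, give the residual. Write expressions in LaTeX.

Invalid: d/dx[G] - f = - \frac{25 x \cos{\left(\frac{5 x^{2}}{3} \right)}}{3}, which is not 0.

d/dx[G] = - \frac{25 x \cos{\left(\frac{5 x^{2}}{3} \right)}}{6}
d/dx[G] - f(x) = - \frac{25 x \cos{\left(\frac{5 x^{2}}{3} \right)}}{3} != 0.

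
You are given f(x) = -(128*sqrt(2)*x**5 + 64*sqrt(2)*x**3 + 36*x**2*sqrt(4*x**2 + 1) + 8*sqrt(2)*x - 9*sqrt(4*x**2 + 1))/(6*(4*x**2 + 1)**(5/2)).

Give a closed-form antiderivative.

An antiderivative is F(x) = 3*x/(2*(4*x**2 + 1)) - 2*sqrt(2*x**2 + 1/2)/3.

A candidate is checked by its d/dx: the result must match f(x).
Check: d/dx[3*x/(2*(4*x**2 + 1)) - 2*sqrt(2*x**2 + 1/2)/3] = (-128*sqrt(2)*x**5 - 64*sqrt(2)*x**3 - 36*x**2*sqrt(4*x**2 + 1) - 8*sqrt(2)*x + 9*sqrt(4*x**2 + 1))/(96*x**4*sqrt(4*x**2 + 1) + 48*x**2*sqrt(4*x**2 + 1) + 6*sqrt(4*x**2 + 1)), which equals f(x).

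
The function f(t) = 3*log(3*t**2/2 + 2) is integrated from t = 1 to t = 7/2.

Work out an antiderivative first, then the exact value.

Differentiate the proposed F(t) back; it has to land on f(t) exactly.
F(t) = 3*t*log(3*t**2/2 + 2) - 6*t + 4*sqrt(3)*atan(sqrt(3)*t/2) is an antiderivative of f.
Check: d/dt[3*t*log(3*t**2/2 + 2) - 6*t + 4*sqrt(3)*atan(sqrt(3)*t/2)] = 3*log(3*t**2/2 + 2) = f(t).
F(7/2) = -21 + 4*sqrt(3)*atan(7*sqrt(3)/4) + 21*log(163/8)/2; F(1) = -6 + 3*log(7/2) + 4*sqrt(3)*atan(sqrt(3)/2).
Integral = F(7/2) - F(1) = -15 - 4*sqrt(3)*atan(sqrt(3)/2) - 3*log(7/2) + 4*sqrt(3)*atan(7*sqrt(3)/4) + 21*log(163/8)/2.

Antiderivative: F(t) = 3*t*log(3*t**2/2 + 2) - 6*t + 4*sqrt(3)*atan(sqrt(3)*t/2); value = -15 - 4*sqrt(3)*atan(sqrt(3)/2) - 3*log(7/2) + 4*sqrt(3)*atan(7*sqrt(3)/4) + 21*log(163/8)/2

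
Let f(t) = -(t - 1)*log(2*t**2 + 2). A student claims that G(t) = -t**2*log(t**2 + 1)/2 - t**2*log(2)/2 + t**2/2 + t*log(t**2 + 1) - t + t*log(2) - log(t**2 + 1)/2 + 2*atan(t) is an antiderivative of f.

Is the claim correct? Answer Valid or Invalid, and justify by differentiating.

Invalid: d/dt[G] - f = 1, which is not 0.

d/dt[G] = -t*log(t**2 + 1) - t*log(2) + log(t**2 + 1) + log(2) + 1
d/dt[G] - f(t) = 1 != 0.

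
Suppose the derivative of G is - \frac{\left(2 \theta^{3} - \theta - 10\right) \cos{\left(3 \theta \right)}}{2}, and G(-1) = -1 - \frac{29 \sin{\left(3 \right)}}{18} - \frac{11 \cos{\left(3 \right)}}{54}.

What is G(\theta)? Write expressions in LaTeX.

G(\theta) = - \frac{\theta^{3} \sin{\left(3 \theta \right)}}{3} - \frac{\theta^{2} \cos{\left(3 \theta \right)}}{3} + \frac{7 \theta \sin{\left(3 \theta \right)}}{18} + \frac{5 \sin{\left(3 \theta \right)}}{3} + \frac{7 \cos{\left(3 \theta \right)}}{54} - 1

A candidate passes only if d/d\theta[G] lands on the given G'(\theta) exactly.
A general antiderivative is - \frac{\theta^{3} \sin{\left(3 \theta \right)}}{3} - \frac{\theta^{2} \cos{\left(3 \theta \right)}}{3} + \frac{7 \theta \sin{\left(3 \theta \right)}}{18} + \frac{5 \sin{\left(3 \theta \right)}}{3} + \frac{7 \cos{\left(3 \theta \right)}}{54} + C.
The condition gives C = -1 - \frac{29 \sin{\left(3 \right)}}{18} - \frac{11 \cos{\left(3 \right)}}{54} - (- \frac{29 \sin{\left(3 \right)}}{18} - \frac{11 \cos{\left(3 \right)}}{54}) = -1.
So G(\theta) = - \frac{\theta^{3} \sin{\left(3 \theta \right)}}{3} - \frac{\theta^{2} \cos{\left(3 \theta \right)}}{3} + \frac{7 \theta \sin{\left(3 \theta \right)}}{18} + \frac{5 \sin{\left(3 \theta \right)}}{3} + \frac{7 \cos{\left(3 \theta \right)}}{54} - 1.
Check: d/d\theta[- \frac{\theta^{3} \sin{\left(3 \theta \right)}}{3} - \frac{\theta^{2} \cos{\left(3 \theta \right)}}{3} + \frac{7 \theta \sin{\left(3 \theta \right)}}{18} + \frac{5 \sin{\left(3 \theta \right)}}{3} + \frac{7 \cos{\left(3 \theta \right)}}{54} - 1] = - \theta^{3} \cos{\left(3 \theta \right)} + \frac{\theta \cos{\left(3 \theta \right)}}{2} + 5 \cos{\left(3 \theta \right)}, which equals G'(\theta).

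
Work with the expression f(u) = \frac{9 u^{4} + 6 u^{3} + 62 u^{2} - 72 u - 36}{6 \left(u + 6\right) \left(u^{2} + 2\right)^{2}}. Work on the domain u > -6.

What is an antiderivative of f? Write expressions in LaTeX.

An antiderivative is F(u) = \frac{9 u^{2} \log{\left(u + 6 \right)} - 6 u + 18 \log{\left(u + 6 \right)} + 5}{6 \left(u^{2} + 2\right)}.

Differentiate the proposed F(u) back; it has to land on f(u) exactly.
Check: d/du[\frac{9 u^{2} \log{\left(u + 6 \right)} - 6 u + 18 \log{\left(u + 6 \right)} + 5}{6 \left(u^{2} + 2\right)}] = \frac{9 u^{4} + 6 u^{3} + 62 u^{2} - 72 u - 36}{6 u^{5} + 36 u^{4} + 24 u^{3} + 144 u^{2} + 24 u + 144}, which equals f(u).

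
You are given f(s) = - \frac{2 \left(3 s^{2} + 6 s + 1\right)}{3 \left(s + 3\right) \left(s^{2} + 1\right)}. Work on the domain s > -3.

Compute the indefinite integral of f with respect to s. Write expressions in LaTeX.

F(s) = - \frac{2 \log{\left(s + 3 \right)}}{3} - \frac{2 \log{\left(s^{2} + 1 \right)}}{3} + C

Since d/ds undoes antidifferentiation here, F'(s) = f(s) is required of F(s).
Check: d/ds[- \frac{2 \log{\left(s + 3 \right)}}{3} - \frac{2 \log{\left(s^{2} + 1 \right)}}{3}] = \frac{- 6 s^{2} - 12 s - 2}{3 s^{3} + 9 s^{2} + 3 s + 9}, which equals f(s).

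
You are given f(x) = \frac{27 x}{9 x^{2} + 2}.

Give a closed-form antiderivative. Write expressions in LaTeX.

An antiderivative is F(x) = \frac{3 \log{\left(3 x^{2} + \frac{2}{3} \right)}}{2}.

f matches the chain-rule pattern g'(h)*h' with inner function h(x) = 3 x^{2} + \frac{2}{3}; substituting u = h(x) collapses the integral.
Check: d/dx[\frac{3 \log{\left(3 x^{2} + \frac{2}{3} \right)}}{2}] = \frac{27 x}{9 x^{2} + 2} = f(x).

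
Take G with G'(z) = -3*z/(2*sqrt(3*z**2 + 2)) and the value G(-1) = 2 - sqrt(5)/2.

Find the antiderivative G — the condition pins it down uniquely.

G(z) = (4 - sqrt(3*z**2 + 2))/2

G'(z) matches the chain-rule pattern g'(h)*h' with inner function h(z) = 3*z**2 + 2; substituting u = h(z) collapses the integral.
A general antiderivative is -sqrt(3*z**2 + 2)/2 + C.
The condition gives C = 2 - sqrt(5)/2 - (-sqrt(5)/2) = 2.
So G(z) = (4 - sqrt(3*z**2 + 2))/2.
Check: d/dz[(4 - sqrt(3*z**2 + 2))/2] = -3*z/(2*sqrt(3*z**2 + 2)) = G'(z).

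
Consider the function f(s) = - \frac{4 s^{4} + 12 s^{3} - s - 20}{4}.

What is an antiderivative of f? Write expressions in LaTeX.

An antiderivative is F(s) = - \frac{s^{5}}{5} - \frac{3 s^{4}}{4} + \frac{s^{2}}{8} + 5 s.

A first test for any F(s): its s-derivative must equal f(s) identically.
Check: d/ds[- \frac{s^{5}}{5} - \frac{3 s^{4}}{4} + \frac{s^{2}}{8} + 5 s] = - s^{4} - 3 s^{3} + \frac{s}{4} + 5, which equals f(s).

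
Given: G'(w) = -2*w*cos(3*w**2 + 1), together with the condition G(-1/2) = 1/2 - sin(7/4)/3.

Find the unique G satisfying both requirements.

G'(w) matches the chain-rule pattern g'(h)*h' with inner function h(w) = 3*w**2 + 1; substituting u = h(w) collapses the integral.
A general antiderivative is -sin(3*w**2 + 1)/3 + C.
The condition gives C = 1/2 - sin(7/4)/3 - (-sin(7/4)/3) = 1/2.
So G(w) = (3 - 2*sin(3*w**2 + 1))/6.
Check: d/dw[(3 - 2*sin(3*w**2 + 1))/6] = -2*w*cos(3*w**2 + 1) = G'(w).

G(w) = (3 - 2*sin(3*w**2 + 1))/6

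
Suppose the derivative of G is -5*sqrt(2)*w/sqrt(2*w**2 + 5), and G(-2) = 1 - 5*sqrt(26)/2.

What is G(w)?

The substitution u = w**2 + 5/2 works: G'(w) is exactly (dG/du)*(du/dw) for that inner function.
A general antiderivative is -5*sqrt(w**2 + 5/2) + C.
The condition gives C = 1 - 5*sqrt(26)/2 - (-5*sqrt(26)/2) = 1.
So G(w) = -(5*sqrt(2)*sqrt(2*w**2 + 5) - 2)/2.
Check: d/dw[-(5*sqrt(2)*sqrt(2*w**2 + 5) - 2)/2] = -5*sqrt(2)*w/sqrt(2*w**2 + 5) = G'(w).

G(w) = -(5*sqrt(2)*sqrt(2*w**2 + 5) - 2)/2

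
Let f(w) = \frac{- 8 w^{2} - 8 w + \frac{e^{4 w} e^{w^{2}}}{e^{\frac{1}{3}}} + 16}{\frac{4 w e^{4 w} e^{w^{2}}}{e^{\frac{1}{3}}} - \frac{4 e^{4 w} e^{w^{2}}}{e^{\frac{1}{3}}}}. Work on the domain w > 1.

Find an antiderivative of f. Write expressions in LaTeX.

An antiderivative is F(w) = e^{- w^{2} - 4 w + \frac{1}{3}} + \frac{\log{\left(\frac{w}{2} - \frac{1}{2} \right)}}{4}.

Since d/dw undoes antidifferentiation here, F'(w) = f(w) is required of F(w).
Check: d/dw[e^{- w^{2} - 4 w + \frac{1}{3}} + \frac{\log{\left(\frac{w}{2} - \frac{1}{2} \right)}}{4}] = \frac{- 8 w^{2} - 8 w + \frac{e^{4 w} e^{w^{2}}}{e^{\frac{1}{3}}} + 16}{\frac{4 w e^{4 w} e^{w^{2}}}{e^{\frac{1}{3}}} - \frac{4 e^{4 w} e^{w^{2}}}{e^{\frac{1}{3}}}} = f(w).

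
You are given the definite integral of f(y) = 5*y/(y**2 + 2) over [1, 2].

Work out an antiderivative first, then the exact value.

Antiderivative: F(y) = 5*log(3*y**2/2 + 3)/2; value = -5*log(9/2)/2 + 5*log(9)/2

The substitution u = 3*y**2/2 + 3 works: f is exactly (dF/du)*(du/dy) for that inner function.
F(y) = 5*log(3*y**2/2 + 3)/2 is an antiderivative of f.
Check: d/dy[5*log(3*y**2/2 + 3)/2] = 5*y/(y**2 + 2) = f(y).
F(2) = 5*log(9)/2; F(1) = 5*log(9/2)/2.
Integral = F(2) - F(1) = -5*log(9/2)/2 + 5*log(9)/2.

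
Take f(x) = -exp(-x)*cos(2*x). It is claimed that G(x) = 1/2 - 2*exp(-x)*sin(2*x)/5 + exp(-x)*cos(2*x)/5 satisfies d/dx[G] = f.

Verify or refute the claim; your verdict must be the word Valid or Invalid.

d/dx[G] = -exp(-x)*cos(2*x)
This equals f(x) exactly, so the claim holds.

Valid. The derivative of G reproduces f.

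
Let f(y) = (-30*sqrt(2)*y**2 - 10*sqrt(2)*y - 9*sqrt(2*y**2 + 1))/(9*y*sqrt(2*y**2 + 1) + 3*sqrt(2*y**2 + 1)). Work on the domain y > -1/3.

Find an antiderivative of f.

An antiderivative is F(y) = -5*sqrt(4*y**2 + 2)/3 - log(3*y/2 + 1/2).

Whatever form F(y) takes, F'(y) = f(y) is non-negotiable.
Check: d/dy[-5*sqrt(4*y**2 + 2)/3 - log(3*y/2 + 1/2)] = (-30*sqrt(2)*y**2 - 10*sqrt(2)*y - 9*sqrt(2*y**2 + 1))/(9*y*sqrt(2*y**2 + 1) + 3*sqrt(2*y**2 + 1)) = f(y).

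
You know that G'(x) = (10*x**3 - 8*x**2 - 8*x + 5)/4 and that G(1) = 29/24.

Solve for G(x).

A first test for any G(x): its x-derivative must equal the given G'(x).
A general antiderivative is 5*x**4/8 - 2*x**3/3 - x**2 + 5*x/4 + C.
The condition gives C = 29/24 - (5/24) = 1.
So G(x) = 5*x**4/8 - 2*x**3/3 - x**2 + 5*x/4 + 1.
Check: d/dx[5*x**4/8 - 2*x**3/3 - x**2 + 5*x/4 + 1] = 5*x**3/2 - 2*x**2 - 2*x + 5/4, which equals G'(x).

G(x) = 5*x**4/8 - 2*x**3/3 - x**2 + 5*x/4 + 1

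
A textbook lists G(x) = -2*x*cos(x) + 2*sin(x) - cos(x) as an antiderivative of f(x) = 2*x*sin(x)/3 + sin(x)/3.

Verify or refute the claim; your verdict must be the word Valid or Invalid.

Invalid: d/dx[G] - f = 4*x*sin(x)/3 + 2*sin(x)/3, which is not 0.

d/dx[G] = 2*x*sin(x) + sin(x)
d/dx[G] - f(x) = 4*x*sin(x)/3 + 2*sin(x)/3 != 0.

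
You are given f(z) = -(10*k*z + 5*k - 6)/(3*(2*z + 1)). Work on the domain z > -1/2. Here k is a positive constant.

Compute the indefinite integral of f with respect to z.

F(z) = -5*k*z/3 + log(2*z + 1) + C

Any candidate F(z) must reproduce f(z) exactly when differentiated.
Check: d/dz[-5*k*z/3 + log(2*z + 1)] = (-10*k*z - 5*k + 6)/(6*z + 3), which equals f(z).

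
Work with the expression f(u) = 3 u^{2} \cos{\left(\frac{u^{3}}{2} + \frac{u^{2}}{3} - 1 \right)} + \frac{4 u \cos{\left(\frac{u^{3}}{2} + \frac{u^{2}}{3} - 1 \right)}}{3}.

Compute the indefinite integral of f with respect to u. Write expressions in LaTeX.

f matches the chain-rule pattern g'(h)*h' with inner function h(u) = \frac{u^{3}}{2} + \frac{u^{2}}{3} - 1; substituting w = h(u) collapses the integral.
Check: d/du[2 \sin{\left(\frac{u^{3}}{2} + \frac{u^{2}}{3} - 1 \right)}] = 3 u^{2} \cos{\left(\frac{u^{3}}{2} + \frac{u^{2}}{3} - 1 \right)} + \frac{4 u \cos{\left(\frac{u^{3}}{2} + \frac{u^{2}}{3} - 1 \right)}}{3} = f(u).

F(u) = 2 \sin{\left(\frac{u^{3}}{2} + \frac{u^{2}}{3} - 1 \right)} + C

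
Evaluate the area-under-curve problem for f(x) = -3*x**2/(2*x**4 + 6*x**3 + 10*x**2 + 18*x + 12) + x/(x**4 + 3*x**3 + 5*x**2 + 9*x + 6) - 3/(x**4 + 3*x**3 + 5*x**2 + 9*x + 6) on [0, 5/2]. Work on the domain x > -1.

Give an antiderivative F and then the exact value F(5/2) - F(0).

Antiderivative: F(x) = -11*log(x + 1)/8 + 11*log(x + 2)/7 - 11*log(x**2 + 3)/112 + 5*sqrt(3)*atan(sqrt(3)*x/3)/56; value = -11*log(7/2)/8 - 11*log(2)/7 - 11*log(37/4)/112 + 11*log(3)/112 + 5*sqrt(3)*atan(5*sqrt(3)/6)/56 + 11*log(9/2)/7

The denominator factors as 2*(x + 1)*(x + 2)*(x**2 + 3); partial fractions split f into directly integrable pieces: -(11*x - 15)/(56*(x**2 + 3)) + 11/(7*(x + 2)) - 11/(8*(x + 1)).
F(x) = -11*log(x + 1)/8 + 11*log(x + 2)/7 - 11*log(x**2 + 3)/112 + 5*sqrt(3)*atan(sqrt(3)*x/3)/56 is an antiderivative of f.
Check: d/dx[-11*log(x + 1)/8 + 11*log(x + 2)/7 - 11*log(x**2 + 3)/112 + 5*sqrt(3)*atan(sqrt(3)*x/3)/56] = (-3*x**2 + 2*x - 6)/(2*x**4 + 6*x**3 + 10*x**2 + 18*x + 12), which equals f(x).
F(5/2) = -11*log(7/2)/8 - 11*log(37/4)/112 + 5*sqrt(3)*atan(5*sqrt(3)/6)/56 + 11*log(9/2)/7; F(0) = -11*log(3)/112 + 11*log(2)/7.
Integral = F(5/2) - F(0) = -11*log(7/2)/8 - 11*log(2)/7 - 11*log(37/4)/112 + 11*log(3)/112 + 5*sqrt(3)*atan(5*sqrt(3)/6)/56 + 11*log(9/2)/7.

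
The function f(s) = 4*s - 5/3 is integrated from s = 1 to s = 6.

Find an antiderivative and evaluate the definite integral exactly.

Antiderivative: F(s) = (24*s**2 - 20*s - 15)/12; value = 185/3

An antiderivative F(s) passes only if d/ds[F] lands on f(s) exactly.
F(s) = (24*s**2 - 20*s - 15)/12 is an antiderivative of f.
Check: d/ds[(24*s**2 - 20*s - 15)/12] = 4*s - 5/3 = f(s).
F(6) = 243/4; F(1) = -11/12.
Integral = F(6) - F(1) = 185/3.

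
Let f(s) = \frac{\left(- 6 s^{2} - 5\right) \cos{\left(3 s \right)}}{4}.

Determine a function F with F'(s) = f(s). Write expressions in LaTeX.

An antiderivative is F(s) = \frac{- 18 s^{2} \sin{\left(3 s \right)} - 12 s \cos{\left(3 s \right)} - 11 \sin{\left(3 s \right)}}{36}.

An antiderivative F(s) passes only if d/ds[F] lands on f(s) exactly.
Check: d/ds[\frac{- 18 s^{2} \sin{\left(3 s \right)} - 12 s \cos{\left(3 s \right)} - 11 \sin{\left(3 s \right)}}{36}] = - \frac{3 s^{2} \cos{\left(3 s \right)}}{2} - \frac{5 \cos{\left(3 s \right)}}{4}, which equals f(s).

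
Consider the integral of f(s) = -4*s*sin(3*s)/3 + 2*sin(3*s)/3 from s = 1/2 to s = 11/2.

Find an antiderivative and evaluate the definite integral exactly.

Integrate term by term and add the pieces.
F(s) = 2*(6*s*cos(3*s) - 2*sin(3*s) - 3*cos(3*s))/27 is an antiderivative of f.
Check: d/ds[2*(6*s*cos(3*s) - 2*sin(3*s) - 3*cos(3*s))/27] = -4*s*sin(3*s)/3 + 2*sin(3*s)/3 = f(s).
F(11/2) = 20*cos(33/2)/9 - 4*sin(33/2)/27; F(1/2) = -4*sin(3/2)/27.
Integral = F(11/2) - F(1/2) = 20*cos(33/2)/9 - 4*sin(33/2)/27 + 4*sin(3/2)/27.

Antiderivative: F(s) = 2*(6*s*cos(3*s) - 2*sin(3*s) - 3*cos(3*s))/27; value = 20*cos(33/2)/9 - 4*sin(33/2)/27 + 4*sin(3/2)/27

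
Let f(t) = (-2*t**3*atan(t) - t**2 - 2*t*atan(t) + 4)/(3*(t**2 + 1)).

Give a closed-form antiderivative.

f has the shape u'v + uv' for u = 4/3 - t**2/3 and v = atan(t) — it is the derivative of the product u*v.
Check: d/dt[-(t - 2)*(t + 2)*atan(t)/3] = (-2*t**3*atan(t) - t**2 - 2*t*atan(t) + 4)/(3*t**2 + 3), which equals f(t).

An antiderivative is F(t) = -(t - 2)*(t + 2)*atan(t)/3.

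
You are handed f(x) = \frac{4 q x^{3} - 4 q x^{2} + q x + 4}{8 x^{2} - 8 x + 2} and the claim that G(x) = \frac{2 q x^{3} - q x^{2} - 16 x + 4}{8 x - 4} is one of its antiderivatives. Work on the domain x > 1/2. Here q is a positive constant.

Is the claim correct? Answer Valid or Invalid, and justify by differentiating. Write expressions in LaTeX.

d/dx[G] = \frac{4 q x^{3} - 4 q x^{2} + q x + 4}{8 x^{2} - 8 x + 2}
This equals f(x) exactly, so the claim holds.

Valid - the claim checks out under differentiation.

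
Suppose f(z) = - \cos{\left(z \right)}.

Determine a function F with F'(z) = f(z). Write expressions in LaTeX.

A candidate is checked by its d/dz: the result must match f(z).
Check: d/dz[- \sin{\left(z \right)}] = - \cos{\left(z \right)} = f(z).

An antiderivative is F(z) = - \sin{\left(z \right)}.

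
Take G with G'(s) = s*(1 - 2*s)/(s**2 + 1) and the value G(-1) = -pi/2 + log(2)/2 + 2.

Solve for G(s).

G(s) = -2*s + log(s**2 + 1)/2 + 2*atan(s)

A candidate passes only if d/ds[G] lands on the given G'(s) exactly.
A general antiderivative is -2*s + log(s**2 + 1)/2 + 2*atan(s) + C.
The condition gives C = -pi/2 + log(2)/2 + 2 - (-pi/2 + log(2)/2 + 2) = 0.
So G(s) = -2*s + log(s**2 + 1)/2 + 2*atan(s).
Check: d/ds[-2*s + log(s**2 + 1)/2 + 2*atan(s)] = (-2*s**2 + s)/(s**2 + 1), which equals G'(s).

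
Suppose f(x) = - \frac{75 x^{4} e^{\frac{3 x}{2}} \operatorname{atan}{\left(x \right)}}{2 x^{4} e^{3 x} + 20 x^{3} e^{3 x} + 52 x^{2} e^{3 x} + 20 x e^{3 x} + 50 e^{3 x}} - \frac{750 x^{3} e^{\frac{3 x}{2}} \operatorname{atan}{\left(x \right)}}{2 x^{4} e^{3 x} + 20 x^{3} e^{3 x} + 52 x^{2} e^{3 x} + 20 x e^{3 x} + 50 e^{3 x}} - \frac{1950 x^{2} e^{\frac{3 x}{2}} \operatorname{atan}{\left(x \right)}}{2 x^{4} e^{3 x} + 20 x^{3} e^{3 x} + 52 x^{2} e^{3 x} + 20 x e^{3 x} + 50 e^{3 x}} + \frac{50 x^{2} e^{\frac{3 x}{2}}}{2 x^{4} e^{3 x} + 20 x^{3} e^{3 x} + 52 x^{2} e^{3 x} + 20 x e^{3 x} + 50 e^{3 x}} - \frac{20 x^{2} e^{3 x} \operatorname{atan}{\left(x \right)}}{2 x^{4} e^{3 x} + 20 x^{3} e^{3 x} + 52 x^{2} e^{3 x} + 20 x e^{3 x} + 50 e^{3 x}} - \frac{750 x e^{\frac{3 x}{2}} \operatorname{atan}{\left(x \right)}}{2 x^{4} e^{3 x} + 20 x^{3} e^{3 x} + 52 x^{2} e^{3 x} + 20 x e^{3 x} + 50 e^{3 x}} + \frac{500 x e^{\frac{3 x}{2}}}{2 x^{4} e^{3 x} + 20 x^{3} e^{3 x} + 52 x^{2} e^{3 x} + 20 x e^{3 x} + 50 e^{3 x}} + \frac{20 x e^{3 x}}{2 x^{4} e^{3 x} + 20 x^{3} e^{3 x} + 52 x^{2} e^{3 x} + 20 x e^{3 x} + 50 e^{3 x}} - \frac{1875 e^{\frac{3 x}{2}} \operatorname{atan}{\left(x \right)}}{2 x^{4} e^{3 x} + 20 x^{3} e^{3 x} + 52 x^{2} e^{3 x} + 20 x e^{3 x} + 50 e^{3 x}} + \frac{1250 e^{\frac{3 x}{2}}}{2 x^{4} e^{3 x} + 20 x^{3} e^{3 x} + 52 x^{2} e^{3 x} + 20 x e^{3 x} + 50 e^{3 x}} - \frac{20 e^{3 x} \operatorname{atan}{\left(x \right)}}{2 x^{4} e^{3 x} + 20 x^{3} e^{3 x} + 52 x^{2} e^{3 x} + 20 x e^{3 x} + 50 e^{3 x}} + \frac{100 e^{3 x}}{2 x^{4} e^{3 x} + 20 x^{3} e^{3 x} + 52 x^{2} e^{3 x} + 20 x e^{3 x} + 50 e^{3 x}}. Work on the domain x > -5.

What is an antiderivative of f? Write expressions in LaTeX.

An antiderivative is F(x) = 5 \left(5 e^{- \frac{3 x}{2}} + \frac{2}{x + 5}\right) \operatorname{atan}{\left(x \right)}.

Recognize the product-rule pattern: f = u'v + uv' with u = 25 e^{- \frac{3 x}{2}} + \frac{10}{x + 5}, v = \operatorname{atan}{\left(x \right)}, so integration by parts undoes it.
Check: d/dx[5 \left(5 e^{- \frac{3 x}{2}} + \frac{2}{x + 5}\right) \operatorname{atan}{\left(x \right)}] = \frac{- 75 x^{4} e^{\frac{3 x}{2}} \operatorname{atan}{\left(x \right)} - 750 x^{3} e^{\frac{3 x}{2}} \operatorname{atan}{\left(x \right)} - 1950 x^{2} e^{\frac{3 x}{2}} \operatorname{atan}{\left(x \right)} + 50 x^{2} e^{\frac{3 x}{2}} - 20 x^{2} e^{3 x} \operatorname{atan}{\left(x \right)} - 750 x e^{\frac{3 x}{2}} \operatorname{atan}{\left(x \right)} + 500 x e^{\frac{3 x}{2}} + 20 x e^{3 x} - 1875 e^{\frac{3 x}{2}} \operatorname{atan}{\left(x \right)} + 1250 e^{\frac{3 x}{2}} - 20 e^{3 x} \operatorname{atan}{\left(x \right)} + 100 e^{3 x}}{2 x^{4} e^{3 x} + 20 x^{3} e^{3 x} + 52 x^{2} e^{3 x} + 20 x e^{3 x} + 50 e^{3 x}}, which equals f(x).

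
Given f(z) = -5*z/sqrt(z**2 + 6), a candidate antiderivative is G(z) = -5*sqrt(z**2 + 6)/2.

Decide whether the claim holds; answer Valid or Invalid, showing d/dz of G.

d/dz[G] = -5*z/(2*sqrt(z**2 + 6))
d/dz[G] - f(z) = 5*z/(2*sqrt(z**2 + 6)) != 0.

Invalid: d/dz[G] - f = 5*z/(2*sqrt(z**2 + 6)), which is not 0.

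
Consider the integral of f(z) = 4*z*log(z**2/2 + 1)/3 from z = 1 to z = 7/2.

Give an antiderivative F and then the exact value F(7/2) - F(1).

Any candidate F(z) must reproduce f(z) exactly when differentiated.
F(z) = 2*z**2*log(z**2/2 + 1)/3 - 2*z**2/3 + 4*log(z**2 + 2)/3 is an antiderivative of f.
Check: d/dz[2*z**2*log(z**2/2 + 1)/3 - 2*z**2/3 + 4*log(z**2 + 2)/3] = 4*z*log(z**2/2 + 1)/3 = f(z).
F(7/2) = -49/6 + 4*log(57/4)/3 + 49*log(57/8)/6; F(1) = -2/3 + 2*log(3/2)/3 + 4*log(3)/3.
Integral = F(7/2) - F(1) = -15/2 - 4*log(3)/3 - 2*log(3/2)/3 + 4*log(57/4)/3 + 49*log(57/8)/6.

Antiderivative: F(z) = 2*z**2*log(z**2/2 + 1)/3 - 2*z**2/3 + 4*log(z**2 + 2)/3; value = -15/2 - 4*log(3)/3 - 2*log(3/2)/3 + 4*log(57/4)/3 + 49*log(57/8)/6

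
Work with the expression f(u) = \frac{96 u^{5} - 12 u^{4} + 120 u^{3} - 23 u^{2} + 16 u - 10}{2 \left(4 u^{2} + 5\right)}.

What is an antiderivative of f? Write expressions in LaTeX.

Whatever form F(u) takes, F'(u) = f(u) is non-negotiable.
Check: d/du[3 u^{4} - \frac{u^{3}}{2} - u + \log{\left(2 u^{2} + \frac{5}{2} \right)}] = \frac{96 u^{5} - 12 u^{4} + 120 u^{3} - 23 u^{2} + 16 u - 10}{8 u^{2} + 10}, which equals f(u).

An antiderivative is F(u) = 3 u^{4} - \frac{u^{3}}{2} - u + \log{\left(2 u^{2} + \frac{5}{2} \right)}.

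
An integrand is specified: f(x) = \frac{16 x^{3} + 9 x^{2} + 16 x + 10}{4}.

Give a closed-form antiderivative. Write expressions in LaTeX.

A first test for any F(x): its x-derivative must equal f(x) identically.
Check: d/dx[x^{4} + \frac{3 x^{3}}{4} + 2 x^{2} + \frac{5 x}{2}] = 4 x^{3} + \frac{9 x^{2}}{4} + 4 x + \frac{5}{2}, which equals f(x).

An antiderivative is F(x) = x^{4} + \frac{3 x^{3}}{4} + 2 x^{2} + \frac{5 x}{2}.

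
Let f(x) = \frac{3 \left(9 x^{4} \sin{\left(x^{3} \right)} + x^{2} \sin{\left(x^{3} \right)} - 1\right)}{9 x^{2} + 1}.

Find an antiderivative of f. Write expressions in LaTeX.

An antiderivative is F(x) = - \cos{\left(x^{3} \right)} - \operatorname{atan}{\left(3 x \right)}.

Recover f(x) by differentiating a candidate F(x); any mismatch rules it out.
Check: d/dx[- \cos{\left(x^{3} \right)} - \operatorname{atan}{\left(3 x \right)}] = \frac{27 x^{4} \sin{\left(x^{3} \right)} + 3 x^{2} \sin{\left(x^{3} \right)} - 3}{9 x^{2} + 1}, which equals f(x).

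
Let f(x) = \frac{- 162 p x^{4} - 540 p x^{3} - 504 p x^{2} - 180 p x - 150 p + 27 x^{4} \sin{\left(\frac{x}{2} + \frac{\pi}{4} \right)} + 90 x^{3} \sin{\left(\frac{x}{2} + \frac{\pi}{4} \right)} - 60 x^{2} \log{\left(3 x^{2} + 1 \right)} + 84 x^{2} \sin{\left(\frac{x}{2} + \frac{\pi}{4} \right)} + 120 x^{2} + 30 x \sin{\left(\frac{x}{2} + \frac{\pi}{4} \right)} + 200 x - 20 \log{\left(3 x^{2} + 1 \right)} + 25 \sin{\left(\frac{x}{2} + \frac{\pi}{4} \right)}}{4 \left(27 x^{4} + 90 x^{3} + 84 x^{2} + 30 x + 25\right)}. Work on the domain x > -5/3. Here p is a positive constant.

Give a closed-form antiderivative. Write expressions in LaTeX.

An antiderivative is F(x) = \frac{- 9 p x \left(3 x + 5\right) - 3 \left(3 x + 5\right) \cos{\left(\frac{x}{2} + \frac{\pi}{4} \right)} + 10 \log{\left(3 x^{2} + 1 \right)}}{6 \left(3 x + 5\right)}.

A first test for any F(x): its x-derivative must equal f(x) identically.
Check: d/dx[\frac{- 9 p x \left(3 x + 5\right) - 3 \left(3 x + 5\right) \cos{\left(\frac{x}{2} + \frac{\pi}{4} \right)} + 10 \log{\left(3 x^{2} + 1 \right)}}{6 \left(3 x + 5\right)}] = \frac{- 162 p x^{4} - 540 p x^{3} - 504 p x^{2} - 180 p x - 150 p + 27 x^{4} \sin{\left(\frac{x}{2} + \frac{\pi}{4} \right)} + 90 x^{3} \sin{\left(\frac{x}{2} + \frac{\pi}{4} \right)} - 60 x^{2} \log{\left(3 x^{2} + 1 \right)} + 84 x^{2} \sin{\left(\frac{x}{2} + \frac{\pi}{4} \right)} + 120 x^{2} + 30 x \sin{\left(\frac{x}{2} + \frac{\pi}{4} \right)} + 200 x - 20 \log{\left(3 x^{2} + 1 \right)} + 25 \sin{\left(\frac{x}{2} + \frac{\pi}{4} \right)}}{108 x^{4} + 360 x^{3} + 336 x^{2} + 120 x + 100}, which equals f(x).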